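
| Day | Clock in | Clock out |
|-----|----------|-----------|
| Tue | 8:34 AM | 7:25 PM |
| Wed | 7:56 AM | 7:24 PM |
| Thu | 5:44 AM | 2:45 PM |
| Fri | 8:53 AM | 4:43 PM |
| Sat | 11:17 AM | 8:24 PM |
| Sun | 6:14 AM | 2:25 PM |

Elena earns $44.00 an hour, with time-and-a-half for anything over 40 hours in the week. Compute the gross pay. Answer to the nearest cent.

Tue: 8:34 AM–7:25 PM = 10 h 51 min
Wed: 7:56 AM–7:24 PM = 11 h 28 min
Thu: 5:44 AM–2:45 PM = 9 h 1 min
Fri: 8:53 AM–4:43 PM = 7 h 50 min
Sat: 11:17 AM–8:24 PM = 9 h 7 min
Sun: 6:14 AM–2:25 PM = 8 h 11 min
Total worked: 56 h 28 min = 3388 min.
Regular 40 h 0 min = 2400 min at $44.00/h; overtime 16 h 28 min = 988 min at $66.00/h.
Pay = (2400 × $44.00 + 988 × $66.00) ÷ 60 = $2846.80.

$2846.80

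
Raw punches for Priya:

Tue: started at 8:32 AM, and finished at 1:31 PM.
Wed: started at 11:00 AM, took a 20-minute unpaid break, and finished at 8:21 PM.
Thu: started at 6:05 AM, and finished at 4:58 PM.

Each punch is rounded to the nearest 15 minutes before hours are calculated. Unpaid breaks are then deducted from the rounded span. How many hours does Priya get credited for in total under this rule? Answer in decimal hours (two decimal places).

Tue: in 8:32 AM→8:30 AM, out 1:31 PM→1:30 PM; 5 h 0 min
Wed: in 11:00 AM→11:00 AM, out 8:21 PM→8:15 PM; 9 h 15 min − 20 min = 8 h 55 min
Thu: in 6:05 AM→6:00 AM, out 4:58 PM→5:00 PM; 11 h 0 min
Total credited: 24 h 55 min.

24.92 hours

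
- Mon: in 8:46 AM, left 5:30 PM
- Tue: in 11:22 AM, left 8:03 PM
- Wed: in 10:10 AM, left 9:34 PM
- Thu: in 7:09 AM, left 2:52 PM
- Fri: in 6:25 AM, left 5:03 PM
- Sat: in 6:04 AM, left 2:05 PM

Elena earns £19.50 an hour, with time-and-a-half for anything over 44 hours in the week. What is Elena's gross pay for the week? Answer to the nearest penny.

Mon: 8:46 AM–5:30 PM = 8 h 44 min
Tue: 11:22 AM–8:03 PM = 8 h 41 min
Wed: 10:10 AM–9:34 PM = 11 h 24 min
Thu: 7:09 AM–2:52 PM = 7 h 43 min
Fri: 6:25 AM–5:03 PM = 10 h 38 min
Sat: 6:04 AM–2:05 PM = 8 h 1 min
Total worked: 55 h 11 min = 3311 min.
Regular 44 h 0 min = 2640 min at £19.50/h; overtime 11 h 11 min = 671 min at £29.25/h.
Pay = (2640 × £19.50 + 671 × £29.25) ÷ 60 = £1185.11.

£1185.11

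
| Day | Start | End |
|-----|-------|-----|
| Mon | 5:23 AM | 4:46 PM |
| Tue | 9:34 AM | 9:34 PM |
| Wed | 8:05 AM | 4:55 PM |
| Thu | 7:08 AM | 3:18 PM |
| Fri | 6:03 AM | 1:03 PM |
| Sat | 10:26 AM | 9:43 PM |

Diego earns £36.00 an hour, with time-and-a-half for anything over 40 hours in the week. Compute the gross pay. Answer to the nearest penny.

£2448.00

Mon: 5:23 AM–4:46 PM = 11 h 23 min
Tue: 9:34 AM–9:34 PM = 12 h 0 min
Wed: 8:05 AM–4:55 PM = 8 h 50 min
Thu: 7:08 AM–3:18 PM = 8 h 10 min
Fri: 6:03 AM–1:03 PM = 7 h 0 min
Sat: 10:26 AM–9:43 PM = 11 h 17 min
Total worked: 58 h 40 min = 3520 min.
Regular 40 h 0 min = 2400 min at £36.00/h; overtime 18 h 40 min = 1120 min at £54.00/h.
Pay = (2400 × £36.00 + 1120 × £54.00) ÷ 60 = £2448.00.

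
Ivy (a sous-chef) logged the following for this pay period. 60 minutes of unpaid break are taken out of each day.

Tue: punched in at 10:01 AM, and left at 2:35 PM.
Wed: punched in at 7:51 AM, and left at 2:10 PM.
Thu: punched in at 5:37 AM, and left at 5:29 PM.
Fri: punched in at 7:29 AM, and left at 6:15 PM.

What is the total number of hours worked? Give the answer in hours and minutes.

29 h 31 min

Tue: 10:01 AM–2:35 PM = 4 h 34 min; less 60 min break → 3 h 34 min
Wed: 7:51 AM–2:10 PM = 6 h 19 min; less 60 min break → 5 h 19 min
Thu: 5:37 AM–5:29 PM = 11 h 52 min; less 60 min break → 10 h 52 min
Fri: 7:29 AM–6:15 PM = 10 h 46 min; less 60 min break → 9 h 46 min
Total: 3 h 34 min + 5 h 19 min + 10 h 52 min + 9 h 46 min = 29 h 31 min.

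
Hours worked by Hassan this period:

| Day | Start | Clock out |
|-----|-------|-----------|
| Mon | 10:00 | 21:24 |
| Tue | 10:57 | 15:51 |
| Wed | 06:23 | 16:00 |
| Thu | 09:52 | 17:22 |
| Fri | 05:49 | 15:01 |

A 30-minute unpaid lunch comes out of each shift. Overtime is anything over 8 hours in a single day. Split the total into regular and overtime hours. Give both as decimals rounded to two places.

Regular 35.40 hours, overtime 4.72 hours

Mon: 10:00–21:24 = 11 h 24 min; less 30 min break → 10 h 54 min
Tue: 10:57–15:51 = 4 h 54 min; less 30 min break → 4 h 24 min
Wed: 06:23–16:00 = 9 h 37 min; less 30 min break → 9 h 7 min
Thu: 09:52–17:22 = 7 h 30 min; less 30 min break → 7 h 0 min
Fri: 05:49–15:01 = 9 h 12 min; less 30 min break → 8 h 42 min
Mon reg 8 h 0 min / OT 2 h 54 min; Tue reg 4 h 24 min / OT 0 h 0 min; Wed reg 8 h 0 min / OT 1 h 7 min; Thu reg 7 h 0 min / OT 0 h 0 min; Fri reg 8 h 0 min / OT 0 h 42 min.
Totals: regular 35 h 24 min, overtime 4 h 43 min.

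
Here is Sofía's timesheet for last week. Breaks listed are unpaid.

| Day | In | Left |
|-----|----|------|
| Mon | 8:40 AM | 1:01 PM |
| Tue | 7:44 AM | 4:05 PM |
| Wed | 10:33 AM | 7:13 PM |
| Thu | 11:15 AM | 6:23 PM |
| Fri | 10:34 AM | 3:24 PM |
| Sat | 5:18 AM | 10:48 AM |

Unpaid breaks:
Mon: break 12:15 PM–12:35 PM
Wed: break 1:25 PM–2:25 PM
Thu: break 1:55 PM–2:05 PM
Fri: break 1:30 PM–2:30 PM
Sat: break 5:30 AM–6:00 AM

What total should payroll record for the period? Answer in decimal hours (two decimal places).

35.83 hours

Mon: 8:40 AM–1:01 PM = 4 h 21 min; less 20 min break → 4 h 1 min
Tue: 7:44 AM–4:05 PM = 8 h 21 min
Wed: 10:33 AM–7:13 PM = 8 h 40 min; less 60 min break → 7 h 40 min
Thu: 11:15 AM–6:23 PM = 7 h 8 min; less 10 min break → 6 h 58 min
Fri: 10:34 AM–3:24 PM = 4 h 50 min; less 60 min break → 3 h 50 min
Sat: 5:18 AM–10:48 AM = 5 h 30 min; less 30 min break → 5 h 0 min
Total: 4 h 1 min + 8 h 21 min + 7 h 40 min + 6 h 58 min + 3 h 50 min + 5 h 0 min = 35 h 50 min.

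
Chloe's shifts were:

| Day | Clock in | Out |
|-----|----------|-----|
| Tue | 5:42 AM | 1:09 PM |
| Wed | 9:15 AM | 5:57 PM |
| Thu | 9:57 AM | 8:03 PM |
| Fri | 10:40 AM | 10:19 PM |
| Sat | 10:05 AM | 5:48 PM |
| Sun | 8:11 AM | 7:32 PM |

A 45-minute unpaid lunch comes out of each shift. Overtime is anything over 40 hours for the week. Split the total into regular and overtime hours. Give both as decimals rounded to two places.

Regular 40.00 hours, overtime 12.47 hours

Tue: 5:42 AM–1:09 PM = 7 h 27 min; less 45 min break → 6 h 42 min
Wed: 9:15 AM–5:57 PM = 8 h 42 min; less 45 min break → 7 h 57 min
Thu: 9:57 AM–8:03 PM = 10 h 6 min; less 45 min break → 9 h 21 min
Fri: 10:40 AM–10:19 PM = 11 h 39 min; less 45 min break → 10 h 54 min
Sat: 10:05 AM–5:48 PM = 7 h 43 min; less 45 min break → 6 h 58 min
Sun: 8:11 AM–7:32 PM = 11 h 21 min; less 45 min break → 10 h 36 min
Total worked: 52 h 28 min = 52.47 h.
Threshold 40 h → overtime 12 h 28 min, regular 40 h 0 min.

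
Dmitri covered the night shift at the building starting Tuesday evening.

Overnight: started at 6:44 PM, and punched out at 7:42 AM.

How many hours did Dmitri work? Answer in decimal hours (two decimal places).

12.97 hours

Overnight: 6:44 PM → midnight = 5 h 16 min; midnight → 7:42 AM = 7 h 42 min; span 12 h 58 min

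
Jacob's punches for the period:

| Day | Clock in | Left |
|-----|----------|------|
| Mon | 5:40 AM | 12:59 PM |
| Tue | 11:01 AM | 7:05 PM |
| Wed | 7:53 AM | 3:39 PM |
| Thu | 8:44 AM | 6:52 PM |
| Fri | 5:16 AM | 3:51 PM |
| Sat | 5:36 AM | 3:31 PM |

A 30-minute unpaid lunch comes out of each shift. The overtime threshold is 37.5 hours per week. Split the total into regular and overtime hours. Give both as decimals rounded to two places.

Mon: 5:40 AM–12:59 PM = 7 h 19 min; less 30 min break → 6 h 49 min
Tue: 11:01 AM–7:05 PM = 8 h 4 min; less 30 min break → 7 h 34 min
Wed: 7:53 AM–3:39 PM = 7 h 46 min; less 30 min break → 7 h 16 min
Thu: 8:44 AM–6:52 PM = 10 h 8 min; less 30 min break → 9 h 38 min
Fri: 5:16 AM–3:51 PM = 10 h 35 min; less 30 min break → 10 h 5 min
Sat: 5:36 AM–3:31 PM = 9 h 55 min; less 30 min break → 9 h 25 min
Total worked: 50 h 47 min = 50.78 h.
Threshold 37.5 h → overtime 13 h 17 min, regular 37 h 30 min.

Regular 37.50 hours, overtime 13.28 hours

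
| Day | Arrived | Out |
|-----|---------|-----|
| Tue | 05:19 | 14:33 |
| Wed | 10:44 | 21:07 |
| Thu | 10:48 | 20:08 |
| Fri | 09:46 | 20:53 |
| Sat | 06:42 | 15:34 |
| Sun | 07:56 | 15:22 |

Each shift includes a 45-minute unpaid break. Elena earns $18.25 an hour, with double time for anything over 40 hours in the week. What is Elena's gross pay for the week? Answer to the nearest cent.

Tue: 05:19–14:33 = 9 h 14 min; less 45 min break → 8 h 29 min
Wed: 10:44–21:07 = 10 h 23 min; less 45 min break → 9 h 38 min
Thu: 10:48–20:08 = 9 h 20 min; less 45 min break → 8 h 35 min
Fri: 09:46–20:53 = 11 h 7 min; less 45 min break → 10 h 22 min
Sat: 06:42–15:34 = 8 h 52 min; less 45 min break → 8 h 7 min
Sun: 07:56–15:22 = 7 h 26 min; less 45 min break → 6 h 41 min
Total worked: 51 h 52 min = 3112 min.
Regular 40 h 0 min = 2400 min at $18.25/h; overtime 11 h 52 min = 712 min at $36.50/h.
Pay = (2400 × $18.25 + 712 × $36.50) ÷ 60 = $1163.13.

$1163.13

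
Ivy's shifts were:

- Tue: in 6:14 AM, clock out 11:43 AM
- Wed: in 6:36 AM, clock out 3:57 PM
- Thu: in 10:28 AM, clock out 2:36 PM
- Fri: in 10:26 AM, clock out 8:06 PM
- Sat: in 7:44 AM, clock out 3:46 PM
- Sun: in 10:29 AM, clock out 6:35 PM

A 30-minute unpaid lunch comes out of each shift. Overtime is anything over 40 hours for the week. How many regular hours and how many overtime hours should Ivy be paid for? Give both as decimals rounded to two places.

Tue: 6:14 AM–11:43 AM = 5 h 29 min; less 30 min break → 4 h 59 min
Wed: 6:36 AM–3:57 PM = 9 h 21 min; less 30 min break → 8 h 51 min
Thu: 10:28 AM–2:36 PM = 4 h 8 min; less 30 min break → 3 h 38 min
Fri: 10:26 AM–8:06 PM = 9 h 40 min; less 30 min break → 9 h 10 min
Sat: 7:44 AM–3:46 PM = 8 h 2 min; less 30 min break → 7 h 32 min
Sun: 10:29 AM–6:35 PM = 8 h 6 min; less 30 min break → 7 h 36 min
Total worked: 41 h 46 min = 41.77 h.
Threshold 40 h → overtime 1 h 46 min, regular 40 h 0 min.

Regular 40.00 hours, overtime 1.77 hours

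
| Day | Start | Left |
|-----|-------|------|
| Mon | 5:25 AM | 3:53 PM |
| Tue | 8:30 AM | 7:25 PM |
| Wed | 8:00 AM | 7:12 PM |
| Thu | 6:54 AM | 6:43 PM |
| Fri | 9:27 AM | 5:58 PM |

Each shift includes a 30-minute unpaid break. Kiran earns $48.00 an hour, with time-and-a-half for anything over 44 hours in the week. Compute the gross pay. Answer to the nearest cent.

Mon: 5:25 AM–3:53 PM = 10 h 28 min; less 30 min break → 9 h 58 min
Tue: 8:30 AM–7:25 PM = 10 h 55 min; less 30 min break → 10 h 25 min
Wed: 8:00 AM–7:12 PM = 11 h 12 min; less 30 min break → 10 h 42 min
Thu: 6:54 AM–6:43 PM = 11 h 49 min; less 30 min break → 11 h 19 min
Fri: 9:27 AM–5:58 PM = 8 h 31 min; less 30 min break → 8 h 1 min
Total worked: 50 h 25 min = 3025 min.
Regular 44 h 0 min = 2640 min at $48.00/h; overtime 6 h 25 min = 385 min at $72.00/h.
Pay = (2640 × $48.00 + 385 × $72.00) ÷ 60 = $2574.00.

$2574.00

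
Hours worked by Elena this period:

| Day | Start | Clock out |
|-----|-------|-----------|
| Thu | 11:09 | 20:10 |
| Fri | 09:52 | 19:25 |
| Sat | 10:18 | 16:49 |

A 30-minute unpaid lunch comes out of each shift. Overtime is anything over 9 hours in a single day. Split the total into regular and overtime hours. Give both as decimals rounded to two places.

Regular 23.53 hours, overtime 0.05 hours

Thu: 11:09–20:10 = 9 h 1 min; less 30 min break → 8 h 31 min
Fri: 09:52–19:25 = 9 h 33 min; less 30 min break → 9 h 3 min
Sat: 10:18–16:49 = 6 h 31 min; less 30 min break → 6 h 1 min
Thu reg 8 h 31 min / OT 0 h 0 min; Fri reg 9 h 0 min / OT 0 h 3 min; Sat reg 6 h 1 min / OT 0 h 0 min.
Totals: regular 23 h 32 min, overtime 0 h 3 min.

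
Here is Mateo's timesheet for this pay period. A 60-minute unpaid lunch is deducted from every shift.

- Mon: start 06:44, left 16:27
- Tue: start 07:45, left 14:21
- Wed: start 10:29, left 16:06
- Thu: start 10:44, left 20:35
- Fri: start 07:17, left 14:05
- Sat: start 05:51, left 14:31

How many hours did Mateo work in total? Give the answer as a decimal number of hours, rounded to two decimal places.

Mon: 06:44–16:27 = 9 h 43 min; less 60 min break → 8 h 43 min
Tue: 07:45–14:21 = 6 h 36 min; less 60 min break → 5 h 36 min
Wed: 10:29–16:06 = 5 h 37 min; less 60 min break → 4 h 37 min
Thu: 10:44–20:35 = 9 h 51 min; less 60 min break → 8 h 51 min
Fri: 07:17–14:05 = 6 h 48 min; less 60 min break → 5 h 48 min
Sat: 05:51–14:31 = 8 h 40 min; less 60 min break → 7 h 40 min
Total: 8 h 43 min + 5 h 36 min + 4 h 37 min + 8 h 51 min + 5 h 48 min + 7 h 40 min = 41 h 15 min.

41.25 hours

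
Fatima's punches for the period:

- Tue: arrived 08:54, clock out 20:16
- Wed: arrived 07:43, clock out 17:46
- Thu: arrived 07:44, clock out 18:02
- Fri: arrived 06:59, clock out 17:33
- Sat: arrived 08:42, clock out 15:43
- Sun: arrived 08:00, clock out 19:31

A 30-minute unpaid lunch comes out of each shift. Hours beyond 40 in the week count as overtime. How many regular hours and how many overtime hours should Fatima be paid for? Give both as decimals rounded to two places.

Tue: 08:54–20:16 = 11 h 22 min; less 30 min break → 10 h 52 min
Wed: 07:43–17:46 = 10 h 3 min; less 30 min break → 9 h 33 min
Thu: 07:44–18:02 = 10 h 18 min; less 30 min break → 9 h 48 min
Fri: 06:59–17:33 = 10 h 34 min; less 30 min break → 10 h 4 min
Sat: 08:42–15:43 = 7 h 1 min; less 30 min break → 6 h 31 min
Sun: 08:00–19:31 = 11 h 31 min; less 30 min break → 11 h 1 min
Total worked: 57 h 49 min = 57.82 h.
Threshold 40 h → overtime 17 h 49 min, regular 40 h 0 min.

Regular 40.00 hours, overtime 17.82 hours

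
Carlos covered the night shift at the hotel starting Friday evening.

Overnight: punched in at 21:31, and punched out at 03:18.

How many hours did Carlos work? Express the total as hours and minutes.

5 h 47 min

Overnight: 21:31 → midnight = 2 h 29 min; midnight → 03:18 = 3 h 18 min; span 5 h 47 min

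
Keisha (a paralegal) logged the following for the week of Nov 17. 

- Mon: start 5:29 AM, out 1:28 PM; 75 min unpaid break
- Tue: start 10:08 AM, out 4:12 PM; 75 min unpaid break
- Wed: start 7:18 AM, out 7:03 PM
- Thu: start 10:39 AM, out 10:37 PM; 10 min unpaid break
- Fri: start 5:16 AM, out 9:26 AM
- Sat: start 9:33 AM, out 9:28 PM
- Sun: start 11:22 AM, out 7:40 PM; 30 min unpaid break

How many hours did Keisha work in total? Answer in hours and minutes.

Mon: 5:29 AM–1:28 PM = 7 h 59 min; less 75 min break → 6 h 44 min
Tue: 10:08 AM–4:12 PM = 6 h 4 min; less 75 min break → 4 h 49 min
Wed: 7:18 AM–7:03 PM = 11 h 45 min
Thu: 10:39 AM–10:37 PM = 11 h 58 min; less 10 min break → 11 h 48 min
Fri: 5:16 AM–9:26 AM = 4 h 10 min
Sat: 9:33 AM–9:28 PM = 11 h 55 min
Sun: 11:22 AM–7:40 PM = 8 h 18 min; less 30 min break → 7 h 48 min
Total: 6 h 44 min + 4 h 49 min + 11 h 45 min + 11 h 48 min + 4 h 10 min + 11 h 55 min + 7 h 48 min = 58 h 59 min.

58 h 59 min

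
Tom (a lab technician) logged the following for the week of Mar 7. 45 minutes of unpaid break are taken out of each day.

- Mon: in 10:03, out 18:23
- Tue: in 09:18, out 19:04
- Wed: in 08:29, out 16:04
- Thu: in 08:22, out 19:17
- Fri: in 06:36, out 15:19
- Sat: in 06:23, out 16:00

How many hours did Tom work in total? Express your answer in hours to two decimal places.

50.43 hours

Mon: 10:03–18:23 = 8 h 20 min; less 45 min break → 7 h 35 min
Tue: 09:18–19:04 = 9 h 46 min; less 45 min break → 9 h 1 min
Wed: 08:29–16:04 = 7 h 35 min; less 45 min break → 6 h 50 min
Thu: 08:22–19:17 = 10 h 55 min; less 45 min break → 10 h 10 min
Fri: 06:36–15:19 = 8 h 43 min; less 45 min break → 7 h 58 min
Sat: 06:23–16:00 = 9 h 37 min; less 45 min break → 8 h 52 min
Total: 7 h 35 min + 9 h 1 min + 6 h 50 min + 10 h 10 min + 7 h 58 min + 8 h 52 min = 50 h 26 min.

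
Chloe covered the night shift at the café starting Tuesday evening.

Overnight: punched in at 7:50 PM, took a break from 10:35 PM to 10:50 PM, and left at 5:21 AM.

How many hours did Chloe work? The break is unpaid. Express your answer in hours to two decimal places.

Overnight: 7:50 PM → midnight = 4 h 10 min; midnight → 5:21 AM = 5 h 21 min; span 9 h 31 min; less 15 min break → 9 h 16 min

9.27 hours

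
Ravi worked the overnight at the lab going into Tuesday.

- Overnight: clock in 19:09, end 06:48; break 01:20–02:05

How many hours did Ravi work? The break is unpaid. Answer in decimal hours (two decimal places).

10.90 hours

Overnight: 19:09 → midnight = 4 h 51 min; midnight → 06:48 = 6 h 48 min; span 11 h 39 min; less 45 min break → 10 h 54 min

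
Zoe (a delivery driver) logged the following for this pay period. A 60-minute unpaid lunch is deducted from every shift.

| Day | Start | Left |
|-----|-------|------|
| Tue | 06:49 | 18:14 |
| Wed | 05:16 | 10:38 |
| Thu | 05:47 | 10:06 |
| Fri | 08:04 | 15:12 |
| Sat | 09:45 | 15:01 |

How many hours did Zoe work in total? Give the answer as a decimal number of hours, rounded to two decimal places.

28.50 hours

Tue: 06:49–18:14 = 11 h 25 min; less 60 min break → 10 h 25 min
Wed: 05:16–10:38 = 5 h 22 min; less 60 min break → 4 h 22 min
Thu: 05:47–10:06 = 4 h 19 min; less 60 min break → 3 h 19 min
Fri: 08:04–15:12 = 7 h 8 min; less 60 min break → 6 h 8 min
Sat: 09:45–15:01 = 5 h 16 min; less 60 min break → 4 h 16 min
Total: 10 h 25 min + 4 h 22 min + 3 h 19 min + 6 h 8 min + 4 h 16 min = 28 h 30 min.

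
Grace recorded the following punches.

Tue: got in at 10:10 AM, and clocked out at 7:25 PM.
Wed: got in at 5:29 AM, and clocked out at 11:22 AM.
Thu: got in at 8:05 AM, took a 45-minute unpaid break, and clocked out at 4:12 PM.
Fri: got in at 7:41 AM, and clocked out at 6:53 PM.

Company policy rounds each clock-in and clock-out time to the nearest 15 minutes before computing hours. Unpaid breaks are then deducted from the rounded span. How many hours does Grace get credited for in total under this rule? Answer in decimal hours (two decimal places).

33.75 hours

Tue: in 10:10 AM→10:15 AM, out 7:25 PM→7:30 PM; 9 h 15 min
Wed: in 5:29 AM→5:30 AM, out 11:22 AM→11:15 AM; 5 h 45 min
Thu: in 8:05 AM→8:00 AM, out 4:12 PM→4:15 PM; 8 h 15 min − 45 min = 7 h 30 min
Fri: in 7:41 AM→7:45 AM, out 6:53 PM→7:00 PM; 11 h 15 min
Total credited: 33 h 45 min.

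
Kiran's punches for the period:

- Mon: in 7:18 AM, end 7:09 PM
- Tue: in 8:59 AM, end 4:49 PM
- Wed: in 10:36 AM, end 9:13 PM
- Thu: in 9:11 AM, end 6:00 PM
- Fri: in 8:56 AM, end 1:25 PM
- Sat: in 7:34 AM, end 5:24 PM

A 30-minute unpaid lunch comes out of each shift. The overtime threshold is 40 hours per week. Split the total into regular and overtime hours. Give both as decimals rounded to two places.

Mon: 7:18 AM–7:09 PM = 11 h 51 min; less 30 min break → 11 h 21 min
Tue: 8:59 AM–4:49 PM = 7 h 50 min; less 30 min break → 7 h 20 min
Wed: 10:36 AM–9:13 PM = 10 h 37 min; less 30 min break → 10 h 7 min
Thu: 9:11 AM–6:00 PM = 8 h 49 min; less 30 min break → 8 h 19 min
Fri: 8:56 AM–1:25 PM = 4 h 29 min; less 30 min break → 3 h 59 min
Sat: 7:34 AM–5:24 PM = 9 h 50 min; less 30 min break → 9 h 20 min
Total worked: 50 h 26 min = 50.43 h.
Threshold 40 h → overtime 10 h 26 min, regular 40 h 0 min.

Regular 40.00 hours, overtime 10.43 hours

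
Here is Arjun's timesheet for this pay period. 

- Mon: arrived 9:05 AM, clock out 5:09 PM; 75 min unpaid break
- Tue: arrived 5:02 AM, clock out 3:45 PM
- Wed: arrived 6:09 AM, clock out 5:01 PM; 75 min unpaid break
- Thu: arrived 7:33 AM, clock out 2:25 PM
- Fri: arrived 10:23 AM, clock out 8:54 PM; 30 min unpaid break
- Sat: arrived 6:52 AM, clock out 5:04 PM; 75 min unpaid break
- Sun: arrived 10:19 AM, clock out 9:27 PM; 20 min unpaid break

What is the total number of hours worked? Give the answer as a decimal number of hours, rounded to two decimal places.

63.78 hours

Mon: 9:05 AM–5:09 PM = 8 h 4 min; less 75 min break → 6 h 49 min
Tue: 5:02 AM–3:45 PM = 10 h 43 min
Wed: 6:09 AM–5:01 PM = 10 h 52 min; less 75 min break → 9 h 37 min
Thu: 7:33 AM–2:25 PM = 6 h 52 min
Fri: 10:23 AM–8:54 PM = 10 h 31 min; less 30 min break → 10 h 1 min
Sat: 6:52 AM–5:04 PM = 10 h 12 min; less 75 min break → 8 h 57 min
Sun: 10:19 AM–9:27 PM = 11 h 8 min; less 20 min break → 10 h 48 min
Total: 6 h 49 min + 10 h 43 min + 9 h 37 min + 6 h 52 min + 10 h 1 min + 8 h 57 min + 10 h 48 min = 63 h 47 min.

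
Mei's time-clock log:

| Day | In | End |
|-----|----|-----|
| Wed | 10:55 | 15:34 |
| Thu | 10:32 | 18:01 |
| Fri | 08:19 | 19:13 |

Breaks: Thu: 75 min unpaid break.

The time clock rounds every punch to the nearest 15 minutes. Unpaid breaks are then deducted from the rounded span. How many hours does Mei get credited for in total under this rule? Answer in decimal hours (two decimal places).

Wed: in 10:55→11:00, out 15:34→15:30; 4 h 30 min
Thu: in 10:32→10:30, out 18:01→18:00; 7 h 30 min − 75 min = 6 h 15 min
Fri: in 08:19→08:15, out 19:13→19:15; 11 h 0 min
Total credited: 21 h 45 min.

21.75 hours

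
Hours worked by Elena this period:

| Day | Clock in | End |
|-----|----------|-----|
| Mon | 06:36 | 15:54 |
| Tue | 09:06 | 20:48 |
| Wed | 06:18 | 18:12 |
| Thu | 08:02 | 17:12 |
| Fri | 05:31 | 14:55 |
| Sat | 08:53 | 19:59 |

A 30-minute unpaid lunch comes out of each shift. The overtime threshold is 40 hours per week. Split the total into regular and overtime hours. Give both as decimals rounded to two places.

Mon: 06:36–15:54 = 9 h 18 min; less 30 min break → 8 h 48 min
Tue: 09:06–20:48 = 11 h 42 min; less 30 min break → 11 h 12 min
Wed: 06:18–18:12 = 11 h 54 min; less 30 min break → 11 h 24 min
Thu: 08:02–17:12 = 9 h 10 min; less 30 min break → 8 h 40 min
Fri: 05:31–14:55 = 9 h 24 min; less 30 min break → 8 h 54 min
Sat: 08:53–19:59 = 11 h 6 min; less 30 min break → 10 h 36 min
Total worked: 59 h 34 min = 59.57 h.
Threshold 40 h → overtime 19 h 34 min, regular 40 h 0 min.

Regular 40.00 hours, overtime 19.57 hours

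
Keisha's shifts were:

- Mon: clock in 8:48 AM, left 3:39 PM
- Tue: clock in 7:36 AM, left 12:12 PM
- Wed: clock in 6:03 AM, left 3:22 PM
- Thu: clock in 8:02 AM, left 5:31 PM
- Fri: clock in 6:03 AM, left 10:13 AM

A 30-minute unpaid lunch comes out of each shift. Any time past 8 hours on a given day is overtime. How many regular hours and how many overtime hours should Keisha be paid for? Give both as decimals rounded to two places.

Regular 30.12 hours, overtime 1.80 hours

Mon: 8:48 AM–3:39 PM = 6 h 51 min; less 30 min break → 6 h 21 min
Tue: 7:36 AM–12:12 PM = 4 h 36 min; less 30 min break → 4 h 6 min
Wed: 6:03 AM–3:22 PM = 9 h 19 min; less 30 min break → 8 h 49 min
Thu: 8:02 AM–5:31 PM = 9 h 29 min; less 30 min break → 8 h 59 min
Fri: 6:03 AM–10:13 AM = 4 h 10 min; less 30 min break → 3 h 40 min
Mon reg 6 h 21 min / OT 0 h 0 min; Tue reg 4 h 6 min / OT 0 h 0 min; Wed reg 8 h 0 min / OT 0 h 49 min; Thu reg 8 h 0 min / OT 0 h 59 min; Fri reg 3 h 40 min / OT 0 h 0 min.
Totals: regular 30 h 7 min, overtime 1 h 48 min.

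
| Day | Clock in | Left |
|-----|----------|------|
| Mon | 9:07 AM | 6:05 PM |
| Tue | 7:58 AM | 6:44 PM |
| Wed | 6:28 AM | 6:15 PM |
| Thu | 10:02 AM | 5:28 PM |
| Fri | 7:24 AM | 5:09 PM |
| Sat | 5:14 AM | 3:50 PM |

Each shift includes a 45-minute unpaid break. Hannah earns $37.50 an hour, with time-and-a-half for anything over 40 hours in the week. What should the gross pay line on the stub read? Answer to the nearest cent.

$2332.50

Mon: 9:07 AM–6:05 PM = 8 h 58 min; less 45 min break → 8 h 13 min
Tue: 7:58 AM–6:44 PM = 10 h 46 min; less 45 min break → 10 h 1 min
Wed: 6:28 AM–6:15 PM = 11 h 47 min; less 45 min break → 11 h 2 min
Thu: 10:02 AM–5:28 PM = 7 h 26 min; less 45 min break → 6 h 41 min
Fri: 7:24 AM–5:09 PM = 9 h 45 min; less 45 min break → 9 h 0 min
Sat: 5:14 AM–3:50 PM = 10 h 36 min; less 45 min break → 9 h 51 min
Total worked: 54 h 48 min = 3288 min.
Regular 40 h 0 min = 2400 min at $37.50/h; overtime 14 h 48 min = 888 min at $56.25/h.
Pay = (2400 × $37.50 + 888 × $56.25) ÷ 60 = $2332.50.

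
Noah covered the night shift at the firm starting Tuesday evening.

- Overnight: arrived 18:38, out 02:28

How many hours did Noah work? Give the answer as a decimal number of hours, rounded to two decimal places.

7.83 hours

Overnight: 18:38 → midnight = 5 h 22 min; midnight → 02:28 = 2 h 28 min; span 7 h 50 min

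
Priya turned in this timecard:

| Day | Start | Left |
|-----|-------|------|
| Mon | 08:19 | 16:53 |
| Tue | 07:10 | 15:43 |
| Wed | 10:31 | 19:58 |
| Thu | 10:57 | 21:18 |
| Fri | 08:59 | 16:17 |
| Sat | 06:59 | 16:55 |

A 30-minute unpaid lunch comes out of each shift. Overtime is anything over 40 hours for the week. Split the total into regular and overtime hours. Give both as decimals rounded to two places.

Mon: 08:19–16:53 = 8 h 34 min; less 30 min break → 8 h 4 min
Tue: 07:10–15:43 = 8 h 33 min; less 30 min break → 8 h 3 min
Wed: 10:31–19:58 = 9 h 27 min; less 30 min break → 8 h 57 min
Thu: 10:57–21:18 = 10 h 21 min; less 30 min break → 9 h 51 min
Fri: 08:59–16:17 = 7 h 18 min; less 30 min break → 6 h 48 min
Sat: 06:59–16:55 = 9 h 56 min; less 30 min break → 9 h 26 min
Total worked: 51 h 9 min = 51.15 h.
Threshold 40 h → overtime 11 h 9 min, regular 40 h 0 min.

Regular 40.00 hours, overtime 11.15 hours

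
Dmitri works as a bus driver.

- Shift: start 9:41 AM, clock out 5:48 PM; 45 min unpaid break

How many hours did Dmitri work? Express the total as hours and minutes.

7 h 22 min

Shift: 9:41 AM–5:48 PM = 8 h 7 min; less 45 min break → 7 h 22 min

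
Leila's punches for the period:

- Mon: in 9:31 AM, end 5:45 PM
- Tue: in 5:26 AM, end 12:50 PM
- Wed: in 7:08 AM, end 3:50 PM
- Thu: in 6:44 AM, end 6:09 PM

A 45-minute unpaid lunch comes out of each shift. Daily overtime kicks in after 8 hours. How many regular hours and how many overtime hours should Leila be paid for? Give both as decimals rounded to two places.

Mon: 9:31 AM–5:45 PM = 8 h 14 min; less 45 min break → 7 h 29 min
Tue: 5:26 AM–12:50 PM = 7 h 24 min; less 45 min break → 6 h 39 min
Wed: 7:08 AM–3:50 PM = 8 h 42 min; less 45 min break → 7 h 57 min
Thu: 6:44 AM–6:09 PM = 11 h 25 min; less 45 min break → 10 h 40 min
Mon reg 7 h 29 min / OT 0 h 0 min; Tue reg 6 h 39 min / OT 0 h 0 min; Wed reg 7 h 57 min / OT 0 h 0 min; Thu reg 8 h 0 min / OT 2 h 40 min.
Totals: regular 30 h 5 min, overtime 2 h 40 min.

Regular 30.08 hours, overtime 2.67 hours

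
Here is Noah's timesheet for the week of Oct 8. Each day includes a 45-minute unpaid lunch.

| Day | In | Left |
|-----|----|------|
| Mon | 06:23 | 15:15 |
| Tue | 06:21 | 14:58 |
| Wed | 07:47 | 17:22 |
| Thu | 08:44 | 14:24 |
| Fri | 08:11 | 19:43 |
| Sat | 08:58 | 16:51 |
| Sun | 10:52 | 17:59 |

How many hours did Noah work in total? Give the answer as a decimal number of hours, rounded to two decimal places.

54.02 hours

Mon: 06:23–15:15 = 8 h 52 min; less 45 min break → 8 h 7 min
Tue: 06:21–14:58 = 8 h 37 min; less 45 min break → 7 h 52 min
Wed: 07:47–17:22 = 9 h 35 min; less 45 min break → 8 h 50 min
Thu: 08:44–14:24 = 5 h 40 min; less 45 min break → 4 h 55 min
Fri: 08:11–19:43 = 11 h 32 min; less 45 min break → 10 h 47 min
Sat: 08:58–16:51 = 7 h 53 min; less 45 min break → 7 h 8 min
Sun: 10:52–17:59 = 7 h 7 min; less 45 min break → 6 h 22 min
Total: 8 h 7 min + 7 h 52 min + 8 h 50 min + 4 h 55 min + 10 h 47 min + 7 h 8 min + 6 h 22 min = 54 h 1 min.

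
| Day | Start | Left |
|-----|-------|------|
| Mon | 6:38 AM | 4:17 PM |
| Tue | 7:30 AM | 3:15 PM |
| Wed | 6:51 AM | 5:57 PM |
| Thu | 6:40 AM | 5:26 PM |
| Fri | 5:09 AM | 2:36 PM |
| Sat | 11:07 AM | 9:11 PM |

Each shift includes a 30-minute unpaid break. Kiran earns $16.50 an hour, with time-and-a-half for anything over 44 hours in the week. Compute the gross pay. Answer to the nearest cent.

$1017.64

Mon: 6:38 AM–4:17 PM = 9 h 39 min; less 30 min break → 9 h 9 min
Tue: 7:30 AM–3:15 PM = 7 h 45 min; less 30 min break → 7 h 15 min
Wed: 6:51 AM–5:57 PM = 11 h 6 min; less 30 min break → 10 h 36 min
Thu: 6:40 AM–5:26 PM = 10 h 46 min; less 30 min break → 10 h 16 min
Fri: 5:09 AM–2:36 PM = 9 h 27 min; less 30 min break → 8 h 57 min
Sat: 11:07 AM–9:11 PM = 10 h 4 min; less 30 min break → 9 h 34 min
Total worked: 55 h 47 min = 3347 min.
Regular 44 h 0 min = 2640 min at $16.50/h; overtime 11 h 47 min = 707 min at $24.75/h.
Pay = (2640 × $16.50 + 707 × $24.75) ÷ 60 = $1017.64.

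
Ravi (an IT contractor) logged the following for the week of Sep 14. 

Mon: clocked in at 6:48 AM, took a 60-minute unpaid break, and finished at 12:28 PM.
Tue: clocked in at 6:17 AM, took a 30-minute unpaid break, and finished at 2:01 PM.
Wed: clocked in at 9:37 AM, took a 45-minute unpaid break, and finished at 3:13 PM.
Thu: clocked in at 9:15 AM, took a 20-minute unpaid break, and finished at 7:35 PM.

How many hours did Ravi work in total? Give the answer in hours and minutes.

Mon: 6:48 AM–12:28 PM = 5 h 40 min; less 60 min break → 4 h 40 min
Tue: 6:17 AM–2:01 PM = 7 h 44 min; less 30 min break → 7 h 14 min
Wed: 9:37 AM–3:13 PM = 5 h 36 min; less 45 min break → 4 h 51 min
Thu: 9:15 AM–7:35 PM = 10 h 20 min; less 20 min break → 10 h 0 min
Total: 4 h 40 min + 7 h 14 min + 4 h 51 min + 10 h 0 min = 26 h 45 min.

26 h 45 min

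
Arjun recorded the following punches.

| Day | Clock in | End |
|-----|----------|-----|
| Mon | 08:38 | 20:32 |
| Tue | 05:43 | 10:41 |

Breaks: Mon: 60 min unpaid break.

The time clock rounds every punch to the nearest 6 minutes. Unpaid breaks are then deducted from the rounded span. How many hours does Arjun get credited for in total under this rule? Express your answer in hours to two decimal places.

Mon: in 08:38→08:36, out 20:32→20:30; 11 h 54 min − 60 min = 10 h 54 min
Tue: in 05:43→05:42, out 10:41→10:42; 5 h 0 min
Total credited: 15 h 54 min.

15.90 hours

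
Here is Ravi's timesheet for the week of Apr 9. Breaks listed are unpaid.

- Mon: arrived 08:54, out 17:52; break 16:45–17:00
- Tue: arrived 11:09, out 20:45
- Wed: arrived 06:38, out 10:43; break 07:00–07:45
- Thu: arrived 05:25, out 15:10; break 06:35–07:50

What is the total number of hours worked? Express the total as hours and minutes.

Mon: 08:54–17:52 = 8 h 58 min; less 15 min break → 8 h 43 min
Tue: 11:09–20:45 = 9 h 36 min
Wed: 06:38–10:43 = 4 h 5 min; less 45 min break → 3 h 20 min
Thu: 05:25–15:10 = 9 h 45 min; less 75 min break → 8 h 30 min
Total: 8 h 43 min + 9 h 36 min + 3 h 20 min + 8 h 30 min = 30 h 9 min.

30 h 9 min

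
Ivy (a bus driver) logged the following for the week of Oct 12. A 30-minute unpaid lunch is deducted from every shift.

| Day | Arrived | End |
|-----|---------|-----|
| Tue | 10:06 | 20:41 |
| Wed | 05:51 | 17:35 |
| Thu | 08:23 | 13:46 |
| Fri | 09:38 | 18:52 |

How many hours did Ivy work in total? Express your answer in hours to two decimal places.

34.93 hours

Tue: 10:06–20:41 = 10 h 35 min; less 30 min break → 10 h 5 min
Wed: 05:51–17:35 = 11 h 44 min; less 30 min break → 11 h 14 min
Thu: 08:23–13:46 = 5 h 23 min; less 30 min break → 4 h 53 min
Fri: 09:38–18:52 = 9 h 14 min; less 30 min break → 8 h 44 min
Total: 10 h 5 min + 11 h 14 min + 4 h 53 min + 8 h 44 min = 34 h 56 min.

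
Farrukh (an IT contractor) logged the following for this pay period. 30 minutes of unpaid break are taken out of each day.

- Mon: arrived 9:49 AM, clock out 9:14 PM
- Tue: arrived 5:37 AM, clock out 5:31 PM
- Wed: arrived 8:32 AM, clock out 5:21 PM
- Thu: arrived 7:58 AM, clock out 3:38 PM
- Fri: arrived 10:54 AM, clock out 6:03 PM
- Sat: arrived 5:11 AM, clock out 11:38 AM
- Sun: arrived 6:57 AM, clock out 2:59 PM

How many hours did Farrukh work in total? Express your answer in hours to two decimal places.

57.93 hours

Mon: 9:49 AM–9:14 PM = 11 h 25 min; less 30 min break → 10 h 55 min
Tue: 5:37 AM–5:31 PM = 11 h 54 min; less 30 min break → 11 h 24 min
Wed: 8:32 AM–5:21 PM = 8 h 49 min; less 30 min break → 8 h 19 min
Thu: 7:58 AM–3:38 PM = 7 h 40 min; less 30 min break → 7 h 10 min
Fri: 10:54 AM–6:03 PM = 7 h 9 min; less 30 min break → 6 h 39 min
Sat: 5:11 AM–11:38 AM = 6 h 27 min; less 30 min break → 5 h 57 min
Sun: 6:57 AM–2:59 PM = 8 h 2 min; less 30 min break → 7 h 32 min
Total: 10 h 55 min + 11 h 24 min + 8 h 19 min + 7 h 10 min + 6 h 39 min + 5 h 57 min + 7 h 32 min = 57 h 56 min.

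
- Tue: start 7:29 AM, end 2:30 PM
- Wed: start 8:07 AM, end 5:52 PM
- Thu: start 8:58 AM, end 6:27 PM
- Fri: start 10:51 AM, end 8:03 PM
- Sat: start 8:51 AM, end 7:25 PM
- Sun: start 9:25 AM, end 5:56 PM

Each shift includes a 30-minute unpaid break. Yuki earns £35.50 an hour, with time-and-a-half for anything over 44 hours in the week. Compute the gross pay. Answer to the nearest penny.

£1963.15

Tue: 7:29 AM–2:30 PM = 7 h 1 min; less 30 min break → 6 h 31 min
Wed: 8:07 AM–5:52 PM = 9 h 45 min; less 30 min break → 9 h 15 min
Thu: 8:58 AM–6:27 PM = 9 h 29 min; less 30 min break → 8 h 59 min
Fri: 10:51 AM–8:03 PM = 9 h 12 min; less 30 min break → 8 h 42 min
Sat: 8:51 AM–7:25 PM = 10 h 34 min; less 30 min break → 10 h 4 min
Sun: 9:25 AM–5:56 PM = 8 h 31 min; less 30 min break → 8 h 1 min
Total worked: 51 h 32 min = 3092 min.
Regular 44 h 0 min = 2640 min at £35.50/h; overtime 7 h 32 min = 452 min at £53.25/h.
Pay = (2640 × £35.50 + 452 × £53.25) ÷ 60 = £1963.15.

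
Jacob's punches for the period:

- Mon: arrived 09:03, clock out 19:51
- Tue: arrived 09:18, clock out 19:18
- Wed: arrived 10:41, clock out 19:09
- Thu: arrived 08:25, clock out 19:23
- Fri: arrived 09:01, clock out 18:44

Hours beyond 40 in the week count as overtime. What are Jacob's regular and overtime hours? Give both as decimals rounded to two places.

Regular 40.00 hours, overtime 9.95 hours

Mon: 09:03–19:51 = 10 h 48 min
Tue: 09:18–19:18 = 10 h 0 min
Wed: 10:41–19:09 = 8 h 28 min
Thu: 08:25–19:23 = 10 h 58 min
Fri: 09:01–18:44 = 9 h 43 min
Total worked: 49 h 57 min = 49.95 h.
Threshold 40 h → overtime 9 h 57 min, regular 40 h 0 min.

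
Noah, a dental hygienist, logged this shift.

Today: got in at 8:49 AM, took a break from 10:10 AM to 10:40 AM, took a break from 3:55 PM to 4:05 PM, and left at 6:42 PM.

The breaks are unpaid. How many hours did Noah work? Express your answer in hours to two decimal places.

9.22 hours

Today: 8:49 AM–6:42 PM = 9 h 53 min; less 40 min break → 9 h 13 min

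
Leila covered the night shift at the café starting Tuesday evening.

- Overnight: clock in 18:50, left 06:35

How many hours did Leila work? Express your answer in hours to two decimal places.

11.75 hours

Overnight: 18:50 → midnight = 5 h 10 min; midnight → 06:35 = 6 h 35 min; span 11 h 45 min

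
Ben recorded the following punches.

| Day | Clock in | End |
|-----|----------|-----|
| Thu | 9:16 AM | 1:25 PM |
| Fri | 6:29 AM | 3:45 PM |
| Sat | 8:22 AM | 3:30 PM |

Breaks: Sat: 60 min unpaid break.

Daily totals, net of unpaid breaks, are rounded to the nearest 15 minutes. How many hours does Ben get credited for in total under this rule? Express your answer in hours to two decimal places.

19.75 hours

Thu: 9:16 AM–1:25 PM = 4 h 9 min → rounds to 4 h 15 min
Fri: 6:29 AM–3:45 PM = 9 h 16 min → rounds to 9 h 15 min
Sat: 8:22 AM–3:30 PM = 7 h 8 min − 60 min = 6 h 8 min → rounds to 6 h 15 min
Total credited: 19 h 45 min.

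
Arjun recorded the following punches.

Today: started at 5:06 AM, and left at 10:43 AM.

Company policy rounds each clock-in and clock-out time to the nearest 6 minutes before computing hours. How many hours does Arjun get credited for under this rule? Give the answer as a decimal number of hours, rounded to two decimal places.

5.60 hours

Today: in 5:06 AM→5:06 AM, out 10:43 AM→10:42 AM; 5 h 36 min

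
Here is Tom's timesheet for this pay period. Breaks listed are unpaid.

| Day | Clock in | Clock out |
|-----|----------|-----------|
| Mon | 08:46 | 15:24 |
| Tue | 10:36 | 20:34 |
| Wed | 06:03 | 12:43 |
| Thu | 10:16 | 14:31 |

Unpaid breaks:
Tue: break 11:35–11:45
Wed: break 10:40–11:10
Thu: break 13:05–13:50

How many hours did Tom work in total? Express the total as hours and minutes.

Mon: 08:46–15:24 = 6 h 38 min
Tue: 10:36–20:34 = 9 h 58 min; less 10 min break → 9 h 48 min
Wed: 06:03–12:43 = 6 h 40 min; less 30 min break → 6 h 10 min
Thu: 10:16–14:31 = 4 h 15 min; less 45 min break → 3 h 30 min
Total: 6 h 38 min + 9 h 48 min + 6 h 10 min + 3 h 30 min = 26 h 6 min.

26 h 6 min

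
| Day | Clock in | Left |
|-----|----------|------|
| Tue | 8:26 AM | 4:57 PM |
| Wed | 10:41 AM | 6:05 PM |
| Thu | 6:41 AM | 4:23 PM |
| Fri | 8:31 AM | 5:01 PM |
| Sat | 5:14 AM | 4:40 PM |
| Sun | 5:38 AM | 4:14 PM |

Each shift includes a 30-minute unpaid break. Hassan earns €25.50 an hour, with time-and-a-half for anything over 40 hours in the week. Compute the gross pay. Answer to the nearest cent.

€1522.99

Tue: 8:26 AM–4:57 PM = 8 h 31 min; less 30 min break → 8 h 1 min
Wed: 10:41 AM–6:05 PM = 7 h 24 min; less 30 min break → 6 h 54 min
Thu: 6:41 AM–4:23 PM = 9 h 42 min; less 30 min break → 9 h 12 min
Fri: 8:31 AM–5:01 PM = 8 h 30 min; less 30 min break → 8 h 0 min
Sat: 5:14 AM–4:40 PM = 11 h 26 min; less 30 min break → 10 h 56 min
Sun: 5:38 AM–4:14 PM = 10 h 36 min; less 30 min break → 10 h 6 min
Total worked: 53 h 9 min = 3189 min.
Regular 40 h 0 min = 2400 min at €25.50/h; overtime 13 h 9 min = 789 min at €38.25/h.
Pay = (2400 × €25.50 + 789 × €38.25) ÷ 60 = €1522.99.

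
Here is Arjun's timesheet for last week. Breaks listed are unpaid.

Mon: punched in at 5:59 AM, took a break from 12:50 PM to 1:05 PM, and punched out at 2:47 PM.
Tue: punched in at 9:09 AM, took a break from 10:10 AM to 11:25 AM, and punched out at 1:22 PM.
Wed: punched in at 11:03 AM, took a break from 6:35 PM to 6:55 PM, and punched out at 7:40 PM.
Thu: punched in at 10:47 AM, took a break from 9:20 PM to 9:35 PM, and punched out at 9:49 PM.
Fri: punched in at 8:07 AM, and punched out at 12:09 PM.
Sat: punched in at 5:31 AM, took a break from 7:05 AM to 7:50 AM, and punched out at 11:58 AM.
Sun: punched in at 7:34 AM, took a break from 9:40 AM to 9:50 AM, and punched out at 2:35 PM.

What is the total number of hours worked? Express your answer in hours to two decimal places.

47.17 hours

Mon: 5:59 AM–2:47 PM = 8 h 48 min; less 15 min break → 8 h 33 min
Tue: 9:09 AM–1:22 PM = 4 h 13 min; less 75 min break → 2 h 58 min
Wed: 11:03 AM–7:40 PM = 8 h 37 min; less 20 min break → 8 h 17 min
Thu: 10:47 AM–9:49 PM = 11 h 2 min; less 15 min break → 10 h 47 min
Fri: 8:07 AM–12:09 PM = 4 h 2 min
Sat: 5:31 AM–11:58 AM = 6 h 27 min; less 45 min break → 5 h 42 min
Sun: 7:34 AM–2:35 PM = 7 h 1 min; less 10 min break → 6 h 51 min
Total: 8 h 33 min + 2 h 58 min + 8 h 17 min + 10 h 47 min + 4 h 2 min + 5 h 42 min + 6 h 51 min = 47 h 10 min.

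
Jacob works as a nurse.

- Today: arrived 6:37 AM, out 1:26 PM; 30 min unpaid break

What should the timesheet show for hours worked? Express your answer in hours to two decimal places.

Today: 6:37 AM–1:26 PM = 6 h 49 min; less 30 min break → 6 h 19 min

6.32 hours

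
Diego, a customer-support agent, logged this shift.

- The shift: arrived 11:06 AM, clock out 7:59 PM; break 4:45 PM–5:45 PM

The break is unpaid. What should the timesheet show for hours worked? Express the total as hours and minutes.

The shift: 11:06 AM–7:59 PM = 8 h 53 min; less 60 min break → 7 h 53 min

7 h 53 min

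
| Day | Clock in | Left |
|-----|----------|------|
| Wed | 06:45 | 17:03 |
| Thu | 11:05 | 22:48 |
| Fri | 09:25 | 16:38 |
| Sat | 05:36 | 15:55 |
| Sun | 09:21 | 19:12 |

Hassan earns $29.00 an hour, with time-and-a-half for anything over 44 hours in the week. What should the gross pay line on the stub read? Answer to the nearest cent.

$1510.90

Wed: 06:45–17:03 = 10 h 18 min
Thu: 11:05–22:48 = 11 h 43 min
Fri: 09:25–16:38 = 7 h 13 min
Sat: 05:36–15:55 = 10 h 19 min
Sun: 09:21–19:12 = 9 h 51 min
Total worked: 49 h 24 min = 2964 min.
Regular 44 h 0 min = 2640 min at $29.00/h; overtime 5 h 24 min = 324 min at $43.50/h.
Pay = (2640 × $29.00 + 324 × $43.50) ÷ 60 = $1510.90.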